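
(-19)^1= -19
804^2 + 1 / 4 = 2585665 / 4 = 646416.25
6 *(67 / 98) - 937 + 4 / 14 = -45698 / 49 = -932.61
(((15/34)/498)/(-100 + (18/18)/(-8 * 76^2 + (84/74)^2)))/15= -15814247/26776688815377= -0.00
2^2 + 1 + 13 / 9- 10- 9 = -113 / 9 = -12.56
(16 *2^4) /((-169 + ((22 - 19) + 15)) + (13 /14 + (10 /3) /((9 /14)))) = -1.77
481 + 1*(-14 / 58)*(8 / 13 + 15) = 6204 / 13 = 477.23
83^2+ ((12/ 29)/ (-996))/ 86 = 1426036777/ 207002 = 6889.00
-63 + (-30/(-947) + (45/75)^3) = -7428306/118375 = -62.75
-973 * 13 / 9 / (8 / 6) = -12649 / 12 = -1054.08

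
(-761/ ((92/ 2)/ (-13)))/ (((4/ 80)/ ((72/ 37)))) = 7122960/ 851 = 8370.11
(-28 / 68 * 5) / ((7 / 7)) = -35 / 17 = -2.06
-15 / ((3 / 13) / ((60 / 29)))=-3900 / 29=-134.48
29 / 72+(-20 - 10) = -2131 / 72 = -29.60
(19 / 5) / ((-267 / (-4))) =76 / 1335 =0.06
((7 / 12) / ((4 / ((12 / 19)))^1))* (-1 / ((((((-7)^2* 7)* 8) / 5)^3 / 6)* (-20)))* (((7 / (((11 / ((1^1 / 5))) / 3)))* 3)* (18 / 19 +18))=6075 / 1674388097536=0.00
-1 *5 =-5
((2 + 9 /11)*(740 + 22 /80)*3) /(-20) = -2753823 /8800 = -312.93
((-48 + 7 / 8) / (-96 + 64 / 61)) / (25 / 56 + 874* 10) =160979 / 2834981280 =0.00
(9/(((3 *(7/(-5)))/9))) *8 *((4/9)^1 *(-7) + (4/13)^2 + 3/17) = 438.17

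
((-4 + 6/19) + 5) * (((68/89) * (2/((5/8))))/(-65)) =-1088/21983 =-0.05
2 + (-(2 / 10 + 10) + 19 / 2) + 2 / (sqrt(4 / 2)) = 13 / 10 + sqrt(2) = 2.71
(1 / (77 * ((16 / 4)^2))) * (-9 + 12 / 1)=0.00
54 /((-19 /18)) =-972 /19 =-51.16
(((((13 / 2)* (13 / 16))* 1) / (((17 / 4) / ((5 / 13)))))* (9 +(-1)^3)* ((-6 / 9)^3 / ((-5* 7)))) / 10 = 52 / 16065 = 0.00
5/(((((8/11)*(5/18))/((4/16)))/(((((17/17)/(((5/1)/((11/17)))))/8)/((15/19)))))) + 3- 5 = -101903/54400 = -1.87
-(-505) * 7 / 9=3535 / 9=392.78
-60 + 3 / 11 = -657 / 11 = -59.73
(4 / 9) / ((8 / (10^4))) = 5000 / 9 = 555.56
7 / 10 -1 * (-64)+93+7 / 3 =4801 / 30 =160.03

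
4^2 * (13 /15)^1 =208 /15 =13.87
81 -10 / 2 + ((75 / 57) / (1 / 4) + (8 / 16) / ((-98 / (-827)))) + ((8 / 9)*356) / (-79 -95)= 243954895 / 2915892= 83.66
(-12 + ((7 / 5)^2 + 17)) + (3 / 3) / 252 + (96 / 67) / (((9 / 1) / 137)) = 12145891 / 422100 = 28.77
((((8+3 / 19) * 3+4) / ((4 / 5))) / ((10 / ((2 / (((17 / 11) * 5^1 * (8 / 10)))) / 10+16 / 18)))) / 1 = 1525079 / 465120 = 3.28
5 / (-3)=-5 / 3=-1.67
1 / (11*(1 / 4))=4 / 11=0.36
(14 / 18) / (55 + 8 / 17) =0.01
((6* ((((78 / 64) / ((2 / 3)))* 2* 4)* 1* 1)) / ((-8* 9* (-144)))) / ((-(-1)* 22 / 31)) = 403 / 33792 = 0.01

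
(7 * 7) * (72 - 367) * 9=-130095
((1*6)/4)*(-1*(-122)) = 183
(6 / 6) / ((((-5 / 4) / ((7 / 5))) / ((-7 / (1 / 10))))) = 392 / 5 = 78.40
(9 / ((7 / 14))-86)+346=278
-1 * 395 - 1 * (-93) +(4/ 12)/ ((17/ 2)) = -15400/ 51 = -301.96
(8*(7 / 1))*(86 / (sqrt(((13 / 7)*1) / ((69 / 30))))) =2408*sqrt(20930) / 65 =5359.54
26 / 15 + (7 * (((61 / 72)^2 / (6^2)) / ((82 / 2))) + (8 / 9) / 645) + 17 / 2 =3368525461 / 329018112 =10.24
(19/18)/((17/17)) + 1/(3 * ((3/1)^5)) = 1541/1458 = 1.06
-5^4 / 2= -625 / 2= -312.50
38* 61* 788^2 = 1439348192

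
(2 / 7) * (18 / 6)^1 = 6 / 7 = 0.86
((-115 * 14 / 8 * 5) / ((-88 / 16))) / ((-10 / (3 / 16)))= -2415 / 704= -3.43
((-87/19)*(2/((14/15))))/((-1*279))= 145/4123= 0.04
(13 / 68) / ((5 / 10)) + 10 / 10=47 / 34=1.38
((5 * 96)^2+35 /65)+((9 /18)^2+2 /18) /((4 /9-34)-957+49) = 101525536303 /440648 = 230400.54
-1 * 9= -9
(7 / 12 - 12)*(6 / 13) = -137 / 26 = -5.27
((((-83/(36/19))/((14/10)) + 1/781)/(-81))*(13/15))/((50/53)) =0.35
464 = 464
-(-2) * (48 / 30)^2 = 128 / 25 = 5.12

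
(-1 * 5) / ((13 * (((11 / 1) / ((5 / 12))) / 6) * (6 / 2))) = -25 / 858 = -0.03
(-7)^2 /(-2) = -49 /2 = -24.50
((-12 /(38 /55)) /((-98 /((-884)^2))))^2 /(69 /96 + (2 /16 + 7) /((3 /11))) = 532018735720243200 /744547699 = 714552924.46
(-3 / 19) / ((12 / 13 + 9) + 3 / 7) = -0.02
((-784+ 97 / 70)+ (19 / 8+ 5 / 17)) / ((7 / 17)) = -3712539 / 1960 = -1894.15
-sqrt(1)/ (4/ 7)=-7/ 4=-1.75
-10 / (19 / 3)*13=-20.53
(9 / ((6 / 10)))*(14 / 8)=26.25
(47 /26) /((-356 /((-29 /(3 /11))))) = 14993 /27768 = 0.54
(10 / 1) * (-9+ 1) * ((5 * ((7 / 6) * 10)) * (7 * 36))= -1176000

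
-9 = -9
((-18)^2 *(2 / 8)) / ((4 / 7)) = 567 / 4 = 141.75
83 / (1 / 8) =664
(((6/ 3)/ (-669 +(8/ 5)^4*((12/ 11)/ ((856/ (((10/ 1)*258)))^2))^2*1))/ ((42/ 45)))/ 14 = -0.01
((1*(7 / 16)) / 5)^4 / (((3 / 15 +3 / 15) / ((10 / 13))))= 2401 / 21299200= 0.00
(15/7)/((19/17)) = 255/133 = 1.92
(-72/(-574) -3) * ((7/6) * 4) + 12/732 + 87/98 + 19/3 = -6.18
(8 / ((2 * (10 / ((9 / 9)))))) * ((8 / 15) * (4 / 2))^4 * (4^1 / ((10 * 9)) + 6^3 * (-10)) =-12739936256 / 11390625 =-1118.46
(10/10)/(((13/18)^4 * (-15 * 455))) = -34992/64976275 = -0.00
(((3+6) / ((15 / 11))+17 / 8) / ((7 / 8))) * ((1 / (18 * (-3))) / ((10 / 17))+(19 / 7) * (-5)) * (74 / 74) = -17945231 / 132300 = -135.64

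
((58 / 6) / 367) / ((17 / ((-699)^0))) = 29 / 18717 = 0.00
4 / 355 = 0.01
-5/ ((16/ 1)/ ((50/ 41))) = -125/ 328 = -0.38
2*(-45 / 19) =-90 / 19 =-4.74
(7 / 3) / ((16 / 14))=49 / 24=2.04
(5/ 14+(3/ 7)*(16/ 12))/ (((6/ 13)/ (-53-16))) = -3887/ 28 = -138.82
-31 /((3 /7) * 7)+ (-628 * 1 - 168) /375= -12.46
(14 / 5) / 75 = 14 / 375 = 0.04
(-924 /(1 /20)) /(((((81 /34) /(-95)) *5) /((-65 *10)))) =-2586584000 /27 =-95799407.41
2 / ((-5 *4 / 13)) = -13 / 10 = -1.30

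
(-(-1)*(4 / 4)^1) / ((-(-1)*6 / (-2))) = -1 / 3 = -0.33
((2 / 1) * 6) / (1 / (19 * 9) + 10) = 2052 / 1711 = 1.20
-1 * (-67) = 67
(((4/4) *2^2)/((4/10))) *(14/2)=70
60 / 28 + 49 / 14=79 / 14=5.64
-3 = -3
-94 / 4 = -47 / 2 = -23.50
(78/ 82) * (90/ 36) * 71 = 13845/ 82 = 168.84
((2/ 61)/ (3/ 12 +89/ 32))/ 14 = 32/ 41419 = 0.00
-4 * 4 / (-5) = 16 / 5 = 3.20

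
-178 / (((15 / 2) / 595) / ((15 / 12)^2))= -264775 / 12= -22064.58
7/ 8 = 0.88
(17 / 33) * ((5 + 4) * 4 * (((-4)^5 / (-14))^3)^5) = 8885453165039545157955637749258331537539072 / 52223176609373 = 170143866036766264072741700000.00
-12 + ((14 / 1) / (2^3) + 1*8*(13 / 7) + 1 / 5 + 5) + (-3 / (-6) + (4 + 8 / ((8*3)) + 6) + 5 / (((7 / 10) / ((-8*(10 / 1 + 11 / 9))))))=-781993 / 1260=-620.63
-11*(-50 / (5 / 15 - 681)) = -825 / 1021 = -0.81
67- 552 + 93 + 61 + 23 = -308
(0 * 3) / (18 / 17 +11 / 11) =0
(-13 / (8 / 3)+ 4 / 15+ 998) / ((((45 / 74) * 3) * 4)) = 136.13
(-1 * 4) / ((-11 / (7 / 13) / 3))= 84 / 143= 0.59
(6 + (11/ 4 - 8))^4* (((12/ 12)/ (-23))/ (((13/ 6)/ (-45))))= 10935/ 38272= 0.29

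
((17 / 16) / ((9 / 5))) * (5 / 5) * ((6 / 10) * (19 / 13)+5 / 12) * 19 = 325907 / 22464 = 14.51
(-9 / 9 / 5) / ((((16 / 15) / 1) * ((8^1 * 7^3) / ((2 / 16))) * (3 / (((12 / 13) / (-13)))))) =3 / 14839552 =0.00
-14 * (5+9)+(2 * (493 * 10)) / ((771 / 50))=341884 / 771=443.43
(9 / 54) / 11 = 1 / 66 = 0.02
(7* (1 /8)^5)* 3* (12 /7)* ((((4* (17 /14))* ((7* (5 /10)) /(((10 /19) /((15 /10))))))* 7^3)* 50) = 14956515 /16384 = 912.87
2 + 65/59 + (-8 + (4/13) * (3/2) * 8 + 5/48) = -40565/36816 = -1.10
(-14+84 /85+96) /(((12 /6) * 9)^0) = 82.99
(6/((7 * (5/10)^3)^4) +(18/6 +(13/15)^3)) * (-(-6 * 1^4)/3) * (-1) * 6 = -166.64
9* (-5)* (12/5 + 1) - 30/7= -1101/7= -157.29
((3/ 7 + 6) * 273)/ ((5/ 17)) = 5967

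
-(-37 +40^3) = -63963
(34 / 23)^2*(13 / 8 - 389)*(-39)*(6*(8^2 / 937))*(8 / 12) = 4470890112 / 495673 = 9019.84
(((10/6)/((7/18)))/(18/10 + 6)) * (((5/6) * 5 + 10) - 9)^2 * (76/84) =13.27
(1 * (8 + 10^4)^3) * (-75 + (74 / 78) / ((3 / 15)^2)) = -668267947008000 / 13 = -51405226692923.08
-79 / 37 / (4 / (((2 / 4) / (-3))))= 79 / 888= 0.09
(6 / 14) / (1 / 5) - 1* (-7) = 9.14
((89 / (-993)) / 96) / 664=-89 / 63297792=-0.00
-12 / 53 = -0.23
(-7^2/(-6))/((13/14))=343/39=8.79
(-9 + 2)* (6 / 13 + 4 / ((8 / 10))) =-497 / 13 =-38.23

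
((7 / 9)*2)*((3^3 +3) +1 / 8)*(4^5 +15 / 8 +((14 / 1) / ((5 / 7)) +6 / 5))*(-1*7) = -494407403 / 1440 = -343338.47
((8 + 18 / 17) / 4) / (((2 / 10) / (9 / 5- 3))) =-231 / 17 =-13.59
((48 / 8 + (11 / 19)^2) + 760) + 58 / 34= 768.04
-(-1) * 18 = 18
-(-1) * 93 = 93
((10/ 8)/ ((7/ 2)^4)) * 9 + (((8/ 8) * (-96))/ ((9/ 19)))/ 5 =-1457108/ 36015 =-40.46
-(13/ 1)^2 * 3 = -507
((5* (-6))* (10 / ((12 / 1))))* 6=-150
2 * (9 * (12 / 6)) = 36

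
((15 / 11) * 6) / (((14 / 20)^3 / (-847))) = -990000 / 49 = -20204.08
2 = 2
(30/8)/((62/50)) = 375/124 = 3.02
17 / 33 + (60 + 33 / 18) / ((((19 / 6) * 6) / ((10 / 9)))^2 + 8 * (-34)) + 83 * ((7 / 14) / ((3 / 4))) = 1321871 / 22451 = 58.88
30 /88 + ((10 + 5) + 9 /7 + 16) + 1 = 10357 /308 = 33.63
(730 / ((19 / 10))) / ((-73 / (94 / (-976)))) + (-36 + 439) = 935329 / 2318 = 403.51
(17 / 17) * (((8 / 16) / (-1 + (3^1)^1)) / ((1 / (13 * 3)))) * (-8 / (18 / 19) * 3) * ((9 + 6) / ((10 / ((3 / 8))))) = -2223 / 16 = -138.94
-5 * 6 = -30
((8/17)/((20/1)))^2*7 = 28/7225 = 0.00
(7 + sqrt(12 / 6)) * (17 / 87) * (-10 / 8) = -595 / 348 - 85 * sqrt(2) / 348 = -2.06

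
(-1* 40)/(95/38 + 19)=-80/43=-1.86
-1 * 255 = -255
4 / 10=2 / 5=0.40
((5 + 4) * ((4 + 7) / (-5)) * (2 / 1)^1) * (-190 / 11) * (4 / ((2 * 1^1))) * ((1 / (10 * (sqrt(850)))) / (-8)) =-171 * sqrt(34) / 1700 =-0.59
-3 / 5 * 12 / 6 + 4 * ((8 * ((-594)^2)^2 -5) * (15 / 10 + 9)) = 209148648064224 / 5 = 41829729612844.80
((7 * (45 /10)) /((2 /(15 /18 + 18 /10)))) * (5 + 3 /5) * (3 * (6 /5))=104517 /125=836.14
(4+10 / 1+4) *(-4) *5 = -360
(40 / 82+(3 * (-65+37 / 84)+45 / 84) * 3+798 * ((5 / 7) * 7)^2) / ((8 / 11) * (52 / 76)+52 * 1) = 580967123 / 1574482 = 368.99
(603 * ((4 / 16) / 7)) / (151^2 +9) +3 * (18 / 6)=5748723 / 638680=9.00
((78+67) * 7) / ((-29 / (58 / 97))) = -2030 / 97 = -20.93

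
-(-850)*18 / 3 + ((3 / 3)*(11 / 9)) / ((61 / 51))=5101.02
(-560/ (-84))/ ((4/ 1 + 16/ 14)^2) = 245/ 972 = 0.25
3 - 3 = 0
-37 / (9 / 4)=-148 / 9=-16.44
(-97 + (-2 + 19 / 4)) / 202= -377 / 808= -0.47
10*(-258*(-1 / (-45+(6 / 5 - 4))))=-53.97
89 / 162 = 0.55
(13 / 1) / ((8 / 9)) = 117 / 8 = 14.62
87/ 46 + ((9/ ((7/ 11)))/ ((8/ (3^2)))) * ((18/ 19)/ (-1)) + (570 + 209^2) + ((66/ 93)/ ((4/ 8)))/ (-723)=12132020561249/ 274245468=44237.82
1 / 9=0.11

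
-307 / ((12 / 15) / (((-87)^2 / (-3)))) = 3872805 / 4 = 968201.25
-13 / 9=-1.44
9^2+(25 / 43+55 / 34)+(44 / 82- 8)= 4539745 / 59942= 75.74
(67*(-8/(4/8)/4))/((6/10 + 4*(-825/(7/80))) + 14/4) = 18760/2639713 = 0.01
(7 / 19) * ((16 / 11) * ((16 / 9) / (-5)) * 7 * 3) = -12544 / 3135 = -4.00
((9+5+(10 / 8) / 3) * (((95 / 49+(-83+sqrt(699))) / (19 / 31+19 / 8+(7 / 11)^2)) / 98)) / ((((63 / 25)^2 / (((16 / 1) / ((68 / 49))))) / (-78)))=55846313380000 / 112203932967-42179995000 * sqrt(699) / 6869628549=335.39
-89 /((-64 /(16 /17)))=89 /68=1.31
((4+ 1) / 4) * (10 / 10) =5 / 4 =1.25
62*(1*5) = 310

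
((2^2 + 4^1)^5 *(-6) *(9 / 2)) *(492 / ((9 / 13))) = -628752384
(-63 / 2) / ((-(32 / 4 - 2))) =21 / 4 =5.25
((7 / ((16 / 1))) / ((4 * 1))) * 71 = 497 / 64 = 7.77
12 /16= 3 /4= 0.75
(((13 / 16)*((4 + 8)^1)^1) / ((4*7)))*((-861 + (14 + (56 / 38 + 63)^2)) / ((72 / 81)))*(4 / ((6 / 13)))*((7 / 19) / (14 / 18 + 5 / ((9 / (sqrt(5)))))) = -57247439067 / 16681088 + 40891027905*sqrt(5) / 16681088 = 2049.49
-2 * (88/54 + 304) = -16504/27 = -611.26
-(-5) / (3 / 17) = 85 / 3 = 28.33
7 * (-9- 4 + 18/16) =-83.12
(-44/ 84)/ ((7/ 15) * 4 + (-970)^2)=-5/ 8981336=-0.00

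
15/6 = 5/2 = 2.50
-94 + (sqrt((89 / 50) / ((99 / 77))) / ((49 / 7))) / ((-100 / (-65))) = -94 + 13 *sqrt(1246) / 4200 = -93.89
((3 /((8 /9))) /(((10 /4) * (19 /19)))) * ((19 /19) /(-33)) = -9 /220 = -0.04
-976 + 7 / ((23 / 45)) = -22133 / 23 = -962.30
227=227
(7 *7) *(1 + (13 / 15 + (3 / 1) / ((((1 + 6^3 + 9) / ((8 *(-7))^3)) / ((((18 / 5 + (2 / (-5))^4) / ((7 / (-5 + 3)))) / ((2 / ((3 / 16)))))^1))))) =2369747212 / 211875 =11184.65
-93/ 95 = -0.98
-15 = -15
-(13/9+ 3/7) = -118/63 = -1.87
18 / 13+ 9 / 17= 423 / 221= 1.91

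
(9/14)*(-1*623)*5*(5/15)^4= -445/18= -24.72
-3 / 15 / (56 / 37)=-37 / 280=-0.13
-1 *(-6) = 6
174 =174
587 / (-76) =-587 / 76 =-7.72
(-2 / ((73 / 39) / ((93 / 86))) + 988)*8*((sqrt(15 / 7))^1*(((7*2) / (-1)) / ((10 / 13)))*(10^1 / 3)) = -644322640*sqrt(105) / 9417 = -701108.88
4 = 4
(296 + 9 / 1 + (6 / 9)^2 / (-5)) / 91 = 13721 / 4095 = 3.35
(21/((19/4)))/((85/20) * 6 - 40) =-0.30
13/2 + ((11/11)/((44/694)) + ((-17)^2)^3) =265513504/11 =24137591.27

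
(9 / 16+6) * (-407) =-42735 / 16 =-2670.94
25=25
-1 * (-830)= 830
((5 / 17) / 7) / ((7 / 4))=20 / 833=0.02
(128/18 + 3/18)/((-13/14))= -917/117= -7.84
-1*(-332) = 332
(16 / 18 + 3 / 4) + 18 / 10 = 619 / 180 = 3.44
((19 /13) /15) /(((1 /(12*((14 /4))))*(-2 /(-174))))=356.03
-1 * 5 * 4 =-20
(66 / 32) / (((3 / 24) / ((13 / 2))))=429 / 4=107.25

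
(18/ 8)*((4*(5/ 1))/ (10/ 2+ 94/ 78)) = 1755/ 242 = 7.25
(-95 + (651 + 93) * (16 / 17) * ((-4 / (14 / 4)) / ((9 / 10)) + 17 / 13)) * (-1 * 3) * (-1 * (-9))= 1849.37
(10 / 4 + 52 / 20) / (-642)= -17 / 2140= -0.01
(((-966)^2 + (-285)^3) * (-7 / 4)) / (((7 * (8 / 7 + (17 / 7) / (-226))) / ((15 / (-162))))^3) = -3116492849379875 / 50256880957908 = -62.01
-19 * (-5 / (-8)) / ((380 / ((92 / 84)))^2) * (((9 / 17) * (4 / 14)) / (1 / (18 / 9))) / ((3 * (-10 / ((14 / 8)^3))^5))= 0.00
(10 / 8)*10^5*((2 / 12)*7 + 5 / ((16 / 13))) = 653645.83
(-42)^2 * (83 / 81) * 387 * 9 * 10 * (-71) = -4469958360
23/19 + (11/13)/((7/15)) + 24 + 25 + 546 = 1033983/1729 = 598.02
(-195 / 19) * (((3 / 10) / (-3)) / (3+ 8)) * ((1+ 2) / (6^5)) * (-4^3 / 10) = -0.00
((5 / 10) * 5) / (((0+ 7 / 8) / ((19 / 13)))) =380 / 91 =4.18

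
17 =17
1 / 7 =0.14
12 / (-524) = -3 / 131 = -0.02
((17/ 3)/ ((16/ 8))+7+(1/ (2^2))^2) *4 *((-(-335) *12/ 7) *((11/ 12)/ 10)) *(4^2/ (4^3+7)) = 700150/ 1491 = 469.58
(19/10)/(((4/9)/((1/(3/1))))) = 57/40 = 1.42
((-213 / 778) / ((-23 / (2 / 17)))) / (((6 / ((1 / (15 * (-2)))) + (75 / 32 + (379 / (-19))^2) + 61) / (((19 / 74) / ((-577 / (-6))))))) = 0.00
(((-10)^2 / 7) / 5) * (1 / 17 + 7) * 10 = 24000 / 119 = 201.68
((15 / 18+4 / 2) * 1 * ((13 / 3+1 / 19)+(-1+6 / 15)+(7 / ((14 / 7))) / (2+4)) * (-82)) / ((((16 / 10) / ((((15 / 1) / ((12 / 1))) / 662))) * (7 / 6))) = -17358785 / 16904832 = -1.03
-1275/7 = -182.14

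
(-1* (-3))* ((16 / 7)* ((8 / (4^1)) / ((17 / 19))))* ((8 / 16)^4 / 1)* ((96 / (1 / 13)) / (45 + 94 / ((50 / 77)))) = 444600 / 70567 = 6.30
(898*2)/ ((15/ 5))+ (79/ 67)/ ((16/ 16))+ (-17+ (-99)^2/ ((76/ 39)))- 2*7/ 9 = 257129485/ 45828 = 5610.75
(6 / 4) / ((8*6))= 0.03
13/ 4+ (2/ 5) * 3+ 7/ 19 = 1831/ 380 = 4.82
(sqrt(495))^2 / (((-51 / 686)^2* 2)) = 12941390 / 289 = 44779.90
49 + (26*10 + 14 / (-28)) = 617 / 2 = 308.50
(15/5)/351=1/117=0.01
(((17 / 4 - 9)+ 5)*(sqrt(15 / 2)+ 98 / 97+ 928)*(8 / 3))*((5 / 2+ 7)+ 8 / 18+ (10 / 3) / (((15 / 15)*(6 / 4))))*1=7557.52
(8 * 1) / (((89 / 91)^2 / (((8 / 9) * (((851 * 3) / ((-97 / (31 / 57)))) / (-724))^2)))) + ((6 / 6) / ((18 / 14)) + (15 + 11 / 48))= 2032065022203677969 / 126925921627022736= 16.01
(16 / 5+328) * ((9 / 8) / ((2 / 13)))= 2421.90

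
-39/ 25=-1.56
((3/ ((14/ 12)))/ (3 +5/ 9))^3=531441/ 1404928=0.38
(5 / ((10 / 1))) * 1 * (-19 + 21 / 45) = -139 / 15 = -9.27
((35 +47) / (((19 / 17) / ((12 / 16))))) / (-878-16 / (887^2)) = -548377993 / 8749920508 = -0.06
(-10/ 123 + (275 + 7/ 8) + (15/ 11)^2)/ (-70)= -4722643/ 1190640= -3.97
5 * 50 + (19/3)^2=290.11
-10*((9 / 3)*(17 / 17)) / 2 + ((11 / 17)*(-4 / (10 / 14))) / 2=-1429 / 85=-16.81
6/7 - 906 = -6336/7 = -905.14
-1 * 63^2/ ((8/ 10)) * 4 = -19845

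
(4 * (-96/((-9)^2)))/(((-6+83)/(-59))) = 7552/2079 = 3.63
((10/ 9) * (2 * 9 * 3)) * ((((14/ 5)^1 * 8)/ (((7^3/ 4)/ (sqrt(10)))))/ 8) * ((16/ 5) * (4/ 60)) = 512 * sqrt(10)/ 1225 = 1.32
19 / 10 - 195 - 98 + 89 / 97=-281477 / 970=-290.18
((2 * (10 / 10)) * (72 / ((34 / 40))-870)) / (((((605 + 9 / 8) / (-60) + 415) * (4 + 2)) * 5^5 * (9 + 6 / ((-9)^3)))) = -4152384 / 180479197375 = -0.00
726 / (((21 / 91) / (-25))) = -78650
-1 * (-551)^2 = -303601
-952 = -952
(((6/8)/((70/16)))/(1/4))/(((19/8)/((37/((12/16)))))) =9472/665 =14.24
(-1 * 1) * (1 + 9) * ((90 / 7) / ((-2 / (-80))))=-36000 / 7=-5142.86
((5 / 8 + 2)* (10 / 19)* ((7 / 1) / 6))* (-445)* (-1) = 109025 / 152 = 717.27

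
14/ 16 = 7/ 8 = 0.88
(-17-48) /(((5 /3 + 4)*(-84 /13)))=845 /476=1.78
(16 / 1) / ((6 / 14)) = 112 / 3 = 37.33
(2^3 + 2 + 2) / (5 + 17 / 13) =78 / 41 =1.90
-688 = -688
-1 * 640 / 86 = -320 / 43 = -7.44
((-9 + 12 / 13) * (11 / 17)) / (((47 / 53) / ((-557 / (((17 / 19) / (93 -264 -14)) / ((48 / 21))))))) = -273943071600 / 176579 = -1551391.00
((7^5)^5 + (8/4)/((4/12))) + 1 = 1341068619663964900814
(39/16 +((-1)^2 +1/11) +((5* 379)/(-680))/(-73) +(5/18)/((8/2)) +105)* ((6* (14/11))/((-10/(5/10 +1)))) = -124.44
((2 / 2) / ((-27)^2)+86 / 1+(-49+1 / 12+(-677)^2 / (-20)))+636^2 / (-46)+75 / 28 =-74341707761 / 2347380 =-31670.08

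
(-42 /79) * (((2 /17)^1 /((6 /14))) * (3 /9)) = -196 /4029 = -0.05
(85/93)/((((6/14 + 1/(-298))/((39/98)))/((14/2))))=164645/27497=5.99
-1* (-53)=53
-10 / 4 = -5 / 2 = -2.50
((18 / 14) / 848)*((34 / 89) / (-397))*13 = -1989 / 104868344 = -0.00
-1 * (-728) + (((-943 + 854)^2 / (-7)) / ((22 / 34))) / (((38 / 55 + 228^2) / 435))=14277390193 / 20014106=713.37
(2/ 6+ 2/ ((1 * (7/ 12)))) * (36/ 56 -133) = -497.91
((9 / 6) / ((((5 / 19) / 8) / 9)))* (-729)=-299181.60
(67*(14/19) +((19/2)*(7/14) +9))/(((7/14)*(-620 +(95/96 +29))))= -0.21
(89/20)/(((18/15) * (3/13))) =1157/72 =16.07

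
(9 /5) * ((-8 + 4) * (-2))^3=4608 /5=921.60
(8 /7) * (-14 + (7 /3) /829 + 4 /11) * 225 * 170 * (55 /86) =-381150.55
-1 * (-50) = 50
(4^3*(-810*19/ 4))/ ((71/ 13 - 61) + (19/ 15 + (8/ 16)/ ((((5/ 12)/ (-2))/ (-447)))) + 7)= -24008400/ 99989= -240.11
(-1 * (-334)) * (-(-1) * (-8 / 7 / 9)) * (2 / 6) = -2672 / 189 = -14.14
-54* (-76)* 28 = 114912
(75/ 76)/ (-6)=-25/ 152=-0.16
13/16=0.81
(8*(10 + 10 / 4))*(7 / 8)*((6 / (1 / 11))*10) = 57750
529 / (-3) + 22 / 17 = -8927 / 51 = -175.04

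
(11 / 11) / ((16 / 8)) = 1 / 2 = 0.50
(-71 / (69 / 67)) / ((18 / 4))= -9514 / 621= -15.32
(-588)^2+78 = 345822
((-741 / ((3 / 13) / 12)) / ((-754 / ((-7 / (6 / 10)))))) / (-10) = 1729 / 29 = 59.62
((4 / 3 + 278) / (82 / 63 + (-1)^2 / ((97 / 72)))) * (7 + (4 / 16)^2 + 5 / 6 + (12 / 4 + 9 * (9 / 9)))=54339691 / 19984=2719.16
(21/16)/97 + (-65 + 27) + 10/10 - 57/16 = -15733/388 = -40.55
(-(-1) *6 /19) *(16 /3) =32 /19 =1.68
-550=-550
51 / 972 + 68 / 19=22355 / 6156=3.63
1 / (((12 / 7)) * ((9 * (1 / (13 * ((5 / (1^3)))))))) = 455 / 108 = 4.21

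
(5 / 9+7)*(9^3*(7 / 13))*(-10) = -385560 / 13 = -29658.46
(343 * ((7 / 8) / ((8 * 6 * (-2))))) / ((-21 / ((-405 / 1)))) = -15435 / 256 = -60.29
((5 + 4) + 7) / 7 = 16 / 7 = 2.29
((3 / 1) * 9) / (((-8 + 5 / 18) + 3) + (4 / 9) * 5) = -54 / 5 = -10.80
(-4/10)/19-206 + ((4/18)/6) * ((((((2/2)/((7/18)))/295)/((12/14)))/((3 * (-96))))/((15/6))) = -7482767059/36320400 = -206.02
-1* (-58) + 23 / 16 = 951 / 16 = 59.44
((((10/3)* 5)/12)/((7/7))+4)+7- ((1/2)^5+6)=1831/288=6.36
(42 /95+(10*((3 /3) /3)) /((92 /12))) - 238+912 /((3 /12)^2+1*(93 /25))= 13181518 /3305905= 3.99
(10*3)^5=24300000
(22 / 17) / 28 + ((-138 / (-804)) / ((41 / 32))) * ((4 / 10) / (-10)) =667841 / 16344650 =0.04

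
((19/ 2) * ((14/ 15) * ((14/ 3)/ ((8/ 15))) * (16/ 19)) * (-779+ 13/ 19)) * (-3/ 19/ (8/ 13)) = 4709978/ 361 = 13047.03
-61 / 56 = -1.09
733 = 733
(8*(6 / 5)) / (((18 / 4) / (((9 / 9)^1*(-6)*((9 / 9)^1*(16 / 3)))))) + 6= -934 / 15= -62.27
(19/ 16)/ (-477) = -19/ 7632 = -0.00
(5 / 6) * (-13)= -65 / 6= -10.83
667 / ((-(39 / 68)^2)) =-3084208 / 1521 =-2027.75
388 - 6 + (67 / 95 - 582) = -18933 / 95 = -199.29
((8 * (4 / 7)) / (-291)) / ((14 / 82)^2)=-53792 / 99813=-0.54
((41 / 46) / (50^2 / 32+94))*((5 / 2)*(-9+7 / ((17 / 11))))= -31160 / 538407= -0.06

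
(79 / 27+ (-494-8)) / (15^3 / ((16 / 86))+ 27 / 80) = -1078000 / 39184479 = -0.03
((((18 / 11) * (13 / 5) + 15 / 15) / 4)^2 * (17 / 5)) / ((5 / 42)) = 29816997 / 605000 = 49.28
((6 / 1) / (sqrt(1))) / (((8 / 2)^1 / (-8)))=-12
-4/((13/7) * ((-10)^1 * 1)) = 14/65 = 0.22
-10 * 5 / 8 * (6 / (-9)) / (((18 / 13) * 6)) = 325 / 648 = 0.50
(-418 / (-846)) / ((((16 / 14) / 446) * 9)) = 326249 / 15228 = 21.42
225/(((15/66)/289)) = 286110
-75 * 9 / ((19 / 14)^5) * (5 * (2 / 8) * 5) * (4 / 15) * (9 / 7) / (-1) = 777924000 / 2476099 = 314.17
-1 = -1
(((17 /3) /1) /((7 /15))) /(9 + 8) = 5 /7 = 0.71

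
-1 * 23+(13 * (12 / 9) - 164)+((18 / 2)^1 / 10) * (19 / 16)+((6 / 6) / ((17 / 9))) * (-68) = -98207 / 480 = -204.60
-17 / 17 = -1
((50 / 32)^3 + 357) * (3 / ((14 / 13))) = 57637983 / 57344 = 1005.13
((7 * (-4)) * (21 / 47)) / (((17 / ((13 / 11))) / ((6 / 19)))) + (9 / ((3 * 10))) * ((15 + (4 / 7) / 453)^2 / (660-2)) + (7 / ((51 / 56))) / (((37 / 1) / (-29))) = -6.20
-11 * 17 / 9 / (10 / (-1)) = 187 / 90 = 2.08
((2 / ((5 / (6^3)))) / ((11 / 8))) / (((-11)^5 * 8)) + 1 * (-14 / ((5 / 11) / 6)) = -1636922796 / 8857805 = -184.80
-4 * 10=-40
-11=-11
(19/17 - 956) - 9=-16386/17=-963.88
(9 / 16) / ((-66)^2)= 1 / 7744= 0.00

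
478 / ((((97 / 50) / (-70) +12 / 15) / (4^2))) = 9903.07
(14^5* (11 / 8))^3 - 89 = 404416279662984423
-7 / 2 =-3.50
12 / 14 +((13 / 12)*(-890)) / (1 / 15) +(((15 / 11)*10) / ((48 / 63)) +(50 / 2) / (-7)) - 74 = -8945131 / 616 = -14521.32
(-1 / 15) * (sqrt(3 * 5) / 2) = -sqrt(15) / 30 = -0.13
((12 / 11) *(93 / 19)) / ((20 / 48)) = 13392 / 1045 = 12.82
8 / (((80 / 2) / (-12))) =-12 / 5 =-2.40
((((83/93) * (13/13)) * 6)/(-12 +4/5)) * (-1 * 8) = 830/217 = 3.82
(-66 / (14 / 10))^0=1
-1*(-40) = 40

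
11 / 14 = 0.79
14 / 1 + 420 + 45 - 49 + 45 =475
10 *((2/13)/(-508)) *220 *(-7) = 7700/1651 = 4.66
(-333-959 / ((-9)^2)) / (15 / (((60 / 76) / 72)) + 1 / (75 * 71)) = -49579300 / 196684227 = -0.25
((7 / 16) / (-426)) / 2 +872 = 11887097 / 13632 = 872.00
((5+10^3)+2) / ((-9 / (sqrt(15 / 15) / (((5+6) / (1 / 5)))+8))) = -49343 / 55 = -897.15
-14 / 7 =-2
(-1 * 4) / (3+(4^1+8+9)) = -1 / 6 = -0.17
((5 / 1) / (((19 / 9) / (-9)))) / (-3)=135 / 19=7.11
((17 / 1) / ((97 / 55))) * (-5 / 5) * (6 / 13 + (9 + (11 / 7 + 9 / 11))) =-1008355 / 8827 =-114.24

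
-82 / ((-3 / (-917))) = -25064.67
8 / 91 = 0.09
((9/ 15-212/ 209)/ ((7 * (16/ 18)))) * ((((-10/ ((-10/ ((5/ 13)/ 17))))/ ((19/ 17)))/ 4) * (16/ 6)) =-1299/ 1445444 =-0.00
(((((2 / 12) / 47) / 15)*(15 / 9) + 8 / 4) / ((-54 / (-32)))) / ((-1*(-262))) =20308 / 4488453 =0.00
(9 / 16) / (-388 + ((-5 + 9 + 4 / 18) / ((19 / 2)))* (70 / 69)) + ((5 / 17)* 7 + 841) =55187965403 / 65461696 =843.06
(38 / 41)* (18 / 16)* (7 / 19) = 63 / 164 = 0.38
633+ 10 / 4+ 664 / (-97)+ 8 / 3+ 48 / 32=632.82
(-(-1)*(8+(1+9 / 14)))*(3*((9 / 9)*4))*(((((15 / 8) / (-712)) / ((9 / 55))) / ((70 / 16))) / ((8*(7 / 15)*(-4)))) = 111375 / 3907456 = 0.03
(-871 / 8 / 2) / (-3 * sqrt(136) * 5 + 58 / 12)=75777 / 8806072 + 117585 * sqrt(34) / 2201518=0.32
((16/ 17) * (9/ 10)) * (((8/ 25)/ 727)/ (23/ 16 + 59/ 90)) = 82944/ 465625325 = 0.00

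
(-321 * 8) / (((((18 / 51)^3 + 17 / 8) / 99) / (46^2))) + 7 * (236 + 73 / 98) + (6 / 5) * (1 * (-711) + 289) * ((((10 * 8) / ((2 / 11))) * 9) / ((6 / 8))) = -299202073514335 / 1193486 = -250695922.29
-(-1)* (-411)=-411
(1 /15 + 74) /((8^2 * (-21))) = -0.06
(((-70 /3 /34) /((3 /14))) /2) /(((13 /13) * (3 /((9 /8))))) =-245 /408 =-0.60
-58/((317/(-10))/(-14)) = -8120/317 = -25.62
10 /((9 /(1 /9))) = 10 /81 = 0.12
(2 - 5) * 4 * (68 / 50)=-408 / 25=-16.32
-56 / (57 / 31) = -1736 / 57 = -30.46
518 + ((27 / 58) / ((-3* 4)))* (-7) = 120239 / 232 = 518.27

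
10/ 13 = 0.77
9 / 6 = 3 / 2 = 1.50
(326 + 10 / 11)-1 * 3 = 3563 / 11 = 323.91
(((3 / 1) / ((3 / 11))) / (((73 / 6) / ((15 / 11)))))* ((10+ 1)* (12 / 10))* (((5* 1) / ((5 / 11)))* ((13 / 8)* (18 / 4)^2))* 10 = 17200755 / 292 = 58906.70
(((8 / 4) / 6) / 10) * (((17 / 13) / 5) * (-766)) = -6511 / 975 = -6.68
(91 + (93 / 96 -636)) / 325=-17409 / 10400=-1.67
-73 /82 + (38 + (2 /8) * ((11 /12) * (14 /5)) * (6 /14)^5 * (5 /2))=58486475 /1575056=37.13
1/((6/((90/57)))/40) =200/19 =10.53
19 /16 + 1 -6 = -61 /16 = -3.81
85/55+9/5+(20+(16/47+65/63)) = 4025389/162855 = 24.72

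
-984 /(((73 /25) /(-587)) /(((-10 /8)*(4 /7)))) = -72201000 /511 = -141293.54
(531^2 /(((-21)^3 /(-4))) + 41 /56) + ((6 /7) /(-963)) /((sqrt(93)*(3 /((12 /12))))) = 336185 /2744 -2*sqrt(93) /626913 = 122.52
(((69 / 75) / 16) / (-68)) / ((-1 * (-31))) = -23 / 843200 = -0.00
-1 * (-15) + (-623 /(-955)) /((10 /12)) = 75363 /4775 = 15.78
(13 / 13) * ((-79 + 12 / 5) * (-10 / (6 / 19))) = 7277 / 3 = 2425.67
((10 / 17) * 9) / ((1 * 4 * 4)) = 45 / 136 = 0.33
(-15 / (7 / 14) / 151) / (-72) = 5 / 1812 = 0.00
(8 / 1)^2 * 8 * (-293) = -150016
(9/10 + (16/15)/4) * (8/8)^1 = 7/6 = 1.17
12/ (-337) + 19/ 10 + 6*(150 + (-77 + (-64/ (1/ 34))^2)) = 95742697063/ 3370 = 28410295.86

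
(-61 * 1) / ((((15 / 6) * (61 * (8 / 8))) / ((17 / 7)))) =-34 / 35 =-0.97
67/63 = 1.06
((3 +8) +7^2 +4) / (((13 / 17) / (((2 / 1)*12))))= 26112 / 13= 2008.62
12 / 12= 1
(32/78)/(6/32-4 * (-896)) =256/2236533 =0.00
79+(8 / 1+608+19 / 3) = 2104 / 3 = 701.33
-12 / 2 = -6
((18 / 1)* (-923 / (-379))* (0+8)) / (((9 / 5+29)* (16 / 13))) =539955 / 58366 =9.25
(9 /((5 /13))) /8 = 117 /40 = 2.92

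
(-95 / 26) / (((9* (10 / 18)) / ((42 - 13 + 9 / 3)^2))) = -9728 / 13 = -748.31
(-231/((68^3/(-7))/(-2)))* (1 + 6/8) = -11319/628864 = -0.02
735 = 735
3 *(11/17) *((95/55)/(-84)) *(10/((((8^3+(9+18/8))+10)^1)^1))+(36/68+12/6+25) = 6987518/253827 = 27.53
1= 1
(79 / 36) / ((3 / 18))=79 / 6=13.17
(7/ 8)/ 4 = 7/ 32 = 0.22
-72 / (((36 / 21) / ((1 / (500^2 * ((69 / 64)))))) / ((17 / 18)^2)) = -4046 / 29109375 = -0.00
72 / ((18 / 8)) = 32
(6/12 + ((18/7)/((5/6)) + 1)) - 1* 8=-239/70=-3.41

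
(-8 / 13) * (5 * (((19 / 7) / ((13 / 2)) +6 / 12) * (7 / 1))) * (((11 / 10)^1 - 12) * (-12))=-436872 / 169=-2585.04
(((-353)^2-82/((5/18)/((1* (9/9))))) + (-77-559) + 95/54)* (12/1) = 66786962/45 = 1484154.71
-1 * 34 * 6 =-204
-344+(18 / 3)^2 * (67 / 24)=-487 / 2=-243.50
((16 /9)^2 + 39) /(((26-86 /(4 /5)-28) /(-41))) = 15.79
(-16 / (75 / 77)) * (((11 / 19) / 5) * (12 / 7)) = -7744 / 2375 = -3.26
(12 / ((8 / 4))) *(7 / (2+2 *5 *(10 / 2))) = 21 / 26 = 0.81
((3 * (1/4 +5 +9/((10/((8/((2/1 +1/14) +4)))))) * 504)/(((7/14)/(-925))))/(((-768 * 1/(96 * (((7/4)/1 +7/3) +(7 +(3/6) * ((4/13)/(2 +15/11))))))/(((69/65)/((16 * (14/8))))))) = 436449367557/459680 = 949463.47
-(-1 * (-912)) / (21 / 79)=-24016 / 7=-3430.86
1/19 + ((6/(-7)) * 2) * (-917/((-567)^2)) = 0.06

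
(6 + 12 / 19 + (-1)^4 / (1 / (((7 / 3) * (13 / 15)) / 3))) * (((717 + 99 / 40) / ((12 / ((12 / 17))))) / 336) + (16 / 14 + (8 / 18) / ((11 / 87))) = 11986777897 / 2148854400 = 5.58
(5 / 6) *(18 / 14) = 1.07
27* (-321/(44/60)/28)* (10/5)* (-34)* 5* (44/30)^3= 15847128/35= 452775.09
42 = 42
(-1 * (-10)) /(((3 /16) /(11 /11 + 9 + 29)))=2080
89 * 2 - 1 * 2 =176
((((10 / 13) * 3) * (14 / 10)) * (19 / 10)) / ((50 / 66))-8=167 / 1625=0.10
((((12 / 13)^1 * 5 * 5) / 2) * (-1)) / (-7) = 150 / 91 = 1.65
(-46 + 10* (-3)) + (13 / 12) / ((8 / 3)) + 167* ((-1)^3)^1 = -7763 / 32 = -242.59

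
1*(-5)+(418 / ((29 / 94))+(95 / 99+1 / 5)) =1351.06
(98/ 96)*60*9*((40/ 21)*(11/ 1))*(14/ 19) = 161700/ 19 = 8510.53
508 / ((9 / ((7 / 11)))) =3556 / 99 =35.92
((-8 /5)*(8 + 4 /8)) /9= -68 /45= -1.51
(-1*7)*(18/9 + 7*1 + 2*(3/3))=-77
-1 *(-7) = 7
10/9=1.11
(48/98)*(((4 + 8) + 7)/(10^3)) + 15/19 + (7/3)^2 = 6538997/1047375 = 6.24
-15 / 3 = -5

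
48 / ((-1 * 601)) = -48 / 601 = -0.08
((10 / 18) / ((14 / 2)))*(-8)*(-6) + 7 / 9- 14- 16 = -1601 / 63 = -25.41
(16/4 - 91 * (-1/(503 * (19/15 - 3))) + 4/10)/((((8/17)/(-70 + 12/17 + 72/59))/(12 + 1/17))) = -1779017429/237416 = -7493.25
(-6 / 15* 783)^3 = -3840389496 / 125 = -30723115.97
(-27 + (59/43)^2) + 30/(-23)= -1123636/42527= -26.42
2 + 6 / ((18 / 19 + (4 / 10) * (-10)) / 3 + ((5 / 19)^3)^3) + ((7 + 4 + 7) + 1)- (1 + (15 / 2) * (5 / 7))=120616063545307 / 13790571158042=8.75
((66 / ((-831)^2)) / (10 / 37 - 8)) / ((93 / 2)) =-74 / 278296083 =-0.00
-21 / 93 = -7 / 31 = -0.23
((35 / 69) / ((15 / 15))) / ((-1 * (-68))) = 35 / 4692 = 0.01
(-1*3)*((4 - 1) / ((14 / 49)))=-63 / 2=-31.50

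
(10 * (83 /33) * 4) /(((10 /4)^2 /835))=443552 /33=13440.97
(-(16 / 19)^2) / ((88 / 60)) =-1920 / 3971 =-0.48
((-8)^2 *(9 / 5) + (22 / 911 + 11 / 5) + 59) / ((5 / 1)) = 803612 / 22775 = 35.28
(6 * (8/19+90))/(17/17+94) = 10308/1805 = 5.71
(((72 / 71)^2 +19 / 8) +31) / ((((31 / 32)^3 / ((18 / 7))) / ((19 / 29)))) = 1943540932608 / 30485815493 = 63.75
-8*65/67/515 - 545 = -3761149/6901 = -545.02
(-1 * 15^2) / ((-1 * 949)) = 225 / 949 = 0.24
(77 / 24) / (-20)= -0.16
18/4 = 9/2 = 4.50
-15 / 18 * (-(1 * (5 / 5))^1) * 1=5 / 6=0.83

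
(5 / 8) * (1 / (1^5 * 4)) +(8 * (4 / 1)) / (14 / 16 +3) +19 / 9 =93971 / 8928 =10.53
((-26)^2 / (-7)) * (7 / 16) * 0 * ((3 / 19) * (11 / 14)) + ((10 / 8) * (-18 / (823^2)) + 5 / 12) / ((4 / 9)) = 10159125 / 10837264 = 0.94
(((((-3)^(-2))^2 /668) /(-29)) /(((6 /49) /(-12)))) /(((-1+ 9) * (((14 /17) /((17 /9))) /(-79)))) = -159817 /112977504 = -0.00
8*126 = 1008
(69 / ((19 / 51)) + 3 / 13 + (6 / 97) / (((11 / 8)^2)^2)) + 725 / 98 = 192.86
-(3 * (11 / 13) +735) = -9588 / 13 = -737.54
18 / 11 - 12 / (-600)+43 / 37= 57357 / 20350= 2.82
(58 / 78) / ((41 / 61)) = 1769 / 1599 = 1.11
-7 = -7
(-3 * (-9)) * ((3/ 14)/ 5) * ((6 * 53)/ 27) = 477/ 35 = 13.63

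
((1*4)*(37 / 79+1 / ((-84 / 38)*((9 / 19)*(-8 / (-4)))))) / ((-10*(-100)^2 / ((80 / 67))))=547 / 1250471250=0.00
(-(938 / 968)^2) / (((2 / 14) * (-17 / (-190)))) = -146274065 / 1991176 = -73.46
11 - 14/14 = 10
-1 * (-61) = 61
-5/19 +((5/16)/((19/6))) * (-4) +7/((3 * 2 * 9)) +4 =1781/513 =3.47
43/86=0.50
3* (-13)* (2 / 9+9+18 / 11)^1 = -13975 / 33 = -423.48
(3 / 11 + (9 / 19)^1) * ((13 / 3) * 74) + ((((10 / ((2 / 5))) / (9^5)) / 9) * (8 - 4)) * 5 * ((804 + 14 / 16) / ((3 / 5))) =240.61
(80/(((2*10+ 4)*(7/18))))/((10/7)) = 6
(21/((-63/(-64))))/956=16/717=0.02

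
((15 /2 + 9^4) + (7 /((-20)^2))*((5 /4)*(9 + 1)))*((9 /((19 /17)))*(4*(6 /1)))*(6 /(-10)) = -761694.80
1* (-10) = -10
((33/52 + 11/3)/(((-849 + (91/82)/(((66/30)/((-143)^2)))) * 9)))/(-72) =-0.00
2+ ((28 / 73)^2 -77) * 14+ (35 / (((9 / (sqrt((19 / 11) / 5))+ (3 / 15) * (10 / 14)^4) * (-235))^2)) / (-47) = -195949186711296396450133555693081 / 182458170033167554997033169400+ 16568020779597 * sqrt(1045) / 1369549033838750647378744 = -1073.94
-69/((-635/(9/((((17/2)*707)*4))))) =621/15264130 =0.00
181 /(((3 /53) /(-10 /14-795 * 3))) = -160203100 /21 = -7628719.05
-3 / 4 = -0.75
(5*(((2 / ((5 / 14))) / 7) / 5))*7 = 28 / 5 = 5.60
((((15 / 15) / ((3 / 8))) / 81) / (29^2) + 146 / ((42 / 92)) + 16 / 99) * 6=10070101592 / 5245317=1919.83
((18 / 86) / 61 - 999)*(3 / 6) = -1310184 / 2623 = -499.50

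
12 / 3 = 4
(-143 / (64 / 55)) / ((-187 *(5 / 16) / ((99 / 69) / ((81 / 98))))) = 77077 / 21114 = 3.65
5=5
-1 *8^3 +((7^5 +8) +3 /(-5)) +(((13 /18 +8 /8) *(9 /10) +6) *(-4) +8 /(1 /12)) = 81841 /5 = 16368.20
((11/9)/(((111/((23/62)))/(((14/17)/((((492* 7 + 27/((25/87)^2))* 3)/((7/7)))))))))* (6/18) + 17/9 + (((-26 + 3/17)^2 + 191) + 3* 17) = 598274013225887/656907212223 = 910.74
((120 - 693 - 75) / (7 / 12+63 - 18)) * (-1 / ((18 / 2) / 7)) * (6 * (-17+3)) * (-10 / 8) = 635040 / 547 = 1160.95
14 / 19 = 0.74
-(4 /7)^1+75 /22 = 437 /154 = 2.84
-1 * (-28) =28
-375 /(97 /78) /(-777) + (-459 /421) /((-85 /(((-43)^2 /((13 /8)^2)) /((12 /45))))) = 60896048142 /1787476327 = 34.07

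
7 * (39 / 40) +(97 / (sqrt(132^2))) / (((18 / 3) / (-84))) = -4571 / 1320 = -3.46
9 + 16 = 25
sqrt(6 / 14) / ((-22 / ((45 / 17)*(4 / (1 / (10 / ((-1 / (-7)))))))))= -900*sqrt(21) / 187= -22.06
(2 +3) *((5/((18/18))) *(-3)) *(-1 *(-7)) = -525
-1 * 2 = -2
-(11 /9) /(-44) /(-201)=-0.00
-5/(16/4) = -5/4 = -1.25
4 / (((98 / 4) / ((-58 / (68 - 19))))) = -0.19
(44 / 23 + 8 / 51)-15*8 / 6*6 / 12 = -7.93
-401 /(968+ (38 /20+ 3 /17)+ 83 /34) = -34085 /82664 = -0.41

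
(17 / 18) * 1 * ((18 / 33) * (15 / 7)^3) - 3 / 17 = 313806 / 64141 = 4.89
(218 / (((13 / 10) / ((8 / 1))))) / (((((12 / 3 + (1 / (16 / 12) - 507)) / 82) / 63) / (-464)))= 582635520 / 91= 6402588.13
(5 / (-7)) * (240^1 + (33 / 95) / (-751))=-17122767 / 99883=-171.43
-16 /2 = -8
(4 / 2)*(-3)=-6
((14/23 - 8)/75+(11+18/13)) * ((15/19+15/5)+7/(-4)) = 1708193/68172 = 25.06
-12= -12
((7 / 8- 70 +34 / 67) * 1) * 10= -183895 / 268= -686.18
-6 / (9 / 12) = -8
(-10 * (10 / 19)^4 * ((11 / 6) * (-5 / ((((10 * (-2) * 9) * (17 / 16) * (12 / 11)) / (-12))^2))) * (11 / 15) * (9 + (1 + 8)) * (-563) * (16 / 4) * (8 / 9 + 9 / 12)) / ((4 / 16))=-124500504832000 / 27456158601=-4534.52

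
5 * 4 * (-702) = -14040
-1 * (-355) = 355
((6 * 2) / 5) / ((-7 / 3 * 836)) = -9 / 7315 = -0.00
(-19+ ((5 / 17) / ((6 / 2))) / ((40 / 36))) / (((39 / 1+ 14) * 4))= -643 / 7208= -0.09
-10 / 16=-0.62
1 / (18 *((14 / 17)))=17 / 252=0.07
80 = 80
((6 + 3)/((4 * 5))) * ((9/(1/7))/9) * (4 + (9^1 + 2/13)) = 10773/260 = 41.43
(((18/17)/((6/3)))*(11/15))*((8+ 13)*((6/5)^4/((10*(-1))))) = -1.69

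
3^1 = 3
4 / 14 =2 / 7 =0.29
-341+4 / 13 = -4429 / 13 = -340.69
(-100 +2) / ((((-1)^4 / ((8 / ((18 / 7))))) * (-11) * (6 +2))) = 343 / 99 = 3.46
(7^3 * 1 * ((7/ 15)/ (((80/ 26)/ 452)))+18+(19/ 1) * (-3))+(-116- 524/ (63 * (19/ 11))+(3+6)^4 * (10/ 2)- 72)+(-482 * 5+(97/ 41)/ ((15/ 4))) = 131716800491/ 2453850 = 53677.61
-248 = -248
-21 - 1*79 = -100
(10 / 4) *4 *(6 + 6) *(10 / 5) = 240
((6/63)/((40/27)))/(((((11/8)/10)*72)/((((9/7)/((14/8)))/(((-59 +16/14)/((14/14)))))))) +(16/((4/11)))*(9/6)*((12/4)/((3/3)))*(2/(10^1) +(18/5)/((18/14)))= 14407468/24255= 594.00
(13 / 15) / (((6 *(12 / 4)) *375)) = 13 / 101250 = 0.00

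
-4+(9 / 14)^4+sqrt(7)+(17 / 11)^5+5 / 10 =sqrt(7)+33947608867 / 6186935216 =8.13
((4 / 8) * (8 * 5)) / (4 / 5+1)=11.11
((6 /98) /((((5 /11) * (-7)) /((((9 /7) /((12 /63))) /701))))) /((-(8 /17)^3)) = 4377483 /2462136320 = 0.00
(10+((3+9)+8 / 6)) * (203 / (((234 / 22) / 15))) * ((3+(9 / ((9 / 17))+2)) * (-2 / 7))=-4912600 / 117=-41988.03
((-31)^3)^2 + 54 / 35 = 31062628889 / 35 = 887503682.54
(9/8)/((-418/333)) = -2997/3344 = -0.90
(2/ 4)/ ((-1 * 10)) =-1/ 20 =-0.05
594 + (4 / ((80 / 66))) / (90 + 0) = 178211 / 300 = 594.04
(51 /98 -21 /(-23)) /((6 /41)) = 9.80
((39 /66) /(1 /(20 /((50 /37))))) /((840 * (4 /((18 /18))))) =481 /184800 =0.00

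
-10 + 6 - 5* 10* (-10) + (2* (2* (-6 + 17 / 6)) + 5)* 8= 1304 / 3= 434.67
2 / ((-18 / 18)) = -2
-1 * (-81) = 81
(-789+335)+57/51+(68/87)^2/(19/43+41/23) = -16015558111/35385075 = -452.61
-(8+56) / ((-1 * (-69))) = -64 / 69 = -0.93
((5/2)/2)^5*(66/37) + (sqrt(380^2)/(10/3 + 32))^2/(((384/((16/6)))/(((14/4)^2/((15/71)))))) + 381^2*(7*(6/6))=162223923901031/159641088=1016179.02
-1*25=-25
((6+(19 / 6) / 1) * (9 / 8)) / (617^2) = 165 / 6091024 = 0.00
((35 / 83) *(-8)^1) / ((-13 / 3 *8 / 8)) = 840 / 1079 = 0.78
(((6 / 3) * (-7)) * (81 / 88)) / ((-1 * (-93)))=-189 / 1364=-0.14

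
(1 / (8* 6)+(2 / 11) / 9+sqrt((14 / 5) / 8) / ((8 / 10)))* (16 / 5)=13 / 99+2* sqrt(35) / 5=2.50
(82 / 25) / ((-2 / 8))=-328 / 25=-13.12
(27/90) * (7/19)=21/190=0.11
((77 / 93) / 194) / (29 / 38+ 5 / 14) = 10241 / 2688258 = 0.00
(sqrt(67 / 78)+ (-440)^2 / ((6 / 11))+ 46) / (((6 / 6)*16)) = sqrt(5226) / 1248+ 532469 / 24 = 22186.27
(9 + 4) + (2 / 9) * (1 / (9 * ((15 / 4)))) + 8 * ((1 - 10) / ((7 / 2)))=-64339 / 8505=-7.56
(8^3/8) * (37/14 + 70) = 32544/7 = 4649.14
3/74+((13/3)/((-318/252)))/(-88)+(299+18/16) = 51805701/172568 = 300.20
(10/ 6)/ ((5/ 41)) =41/ 3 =13.67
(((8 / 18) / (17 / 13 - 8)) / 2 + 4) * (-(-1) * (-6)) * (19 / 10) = -59014 / 1305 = -45.22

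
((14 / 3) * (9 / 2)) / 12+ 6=31 / 4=7.75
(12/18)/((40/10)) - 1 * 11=-65/6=-10.83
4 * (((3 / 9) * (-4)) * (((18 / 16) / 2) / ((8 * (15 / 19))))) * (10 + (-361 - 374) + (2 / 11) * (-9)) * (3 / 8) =129.43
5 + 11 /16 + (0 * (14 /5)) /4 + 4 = 155 /16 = 9.69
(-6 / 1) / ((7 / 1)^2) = -6 / 49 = -0.12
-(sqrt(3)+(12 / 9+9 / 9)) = -4.07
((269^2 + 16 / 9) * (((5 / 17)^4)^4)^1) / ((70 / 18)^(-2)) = 0.00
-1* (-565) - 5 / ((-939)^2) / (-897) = 446860611410 / 790903737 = 565.00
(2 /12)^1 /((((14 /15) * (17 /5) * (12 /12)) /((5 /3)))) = 0.09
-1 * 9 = -9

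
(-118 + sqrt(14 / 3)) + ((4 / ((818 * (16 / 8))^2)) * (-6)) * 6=-19739167 / 167281 + sqrt(42) / 3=-115.84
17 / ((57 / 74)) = 1258 / 57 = 22.07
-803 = -803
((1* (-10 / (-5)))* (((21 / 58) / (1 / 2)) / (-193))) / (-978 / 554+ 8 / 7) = 81438 / 6755579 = 0.01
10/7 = 1.43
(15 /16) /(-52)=-15 /832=-0.02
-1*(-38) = 38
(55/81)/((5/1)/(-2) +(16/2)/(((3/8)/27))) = 110/92907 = 0.00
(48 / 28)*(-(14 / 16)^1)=-3 / 2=-1.50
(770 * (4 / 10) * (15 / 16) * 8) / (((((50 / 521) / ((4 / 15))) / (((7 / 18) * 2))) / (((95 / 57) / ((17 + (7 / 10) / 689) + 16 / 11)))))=2432373944 / 5395167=450.84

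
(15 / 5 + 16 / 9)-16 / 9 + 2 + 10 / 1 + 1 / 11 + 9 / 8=16.22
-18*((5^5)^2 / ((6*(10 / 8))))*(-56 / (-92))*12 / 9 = -19021739.13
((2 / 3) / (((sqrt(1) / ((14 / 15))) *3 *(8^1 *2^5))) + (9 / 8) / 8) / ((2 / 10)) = 0.71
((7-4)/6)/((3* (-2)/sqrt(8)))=-sqrt(2)/6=-0.24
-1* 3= -3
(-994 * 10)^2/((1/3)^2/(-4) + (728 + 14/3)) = 134859.89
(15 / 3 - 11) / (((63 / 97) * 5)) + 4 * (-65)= -27494 / 105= -261.85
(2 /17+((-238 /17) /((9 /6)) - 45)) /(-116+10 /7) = 19355 /40902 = 0.47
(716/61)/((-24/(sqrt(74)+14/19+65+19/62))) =-4642007/143716-179 * sqrt(74)/366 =-36.51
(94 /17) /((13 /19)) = 1786 /221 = 8.08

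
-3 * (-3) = 9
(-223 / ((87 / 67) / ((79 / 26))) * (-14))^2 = 68266807591129 / 1279161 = 53368424.77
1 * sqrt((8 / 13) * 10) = 4 * sqrt(65) / 13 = 2.48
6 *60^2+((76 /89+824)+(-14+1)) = 1994655 /89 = 22411.85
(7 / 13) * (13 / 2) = 7 / 2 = 3.50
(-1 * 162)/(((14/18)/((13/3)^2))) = -27378/7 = -3911.14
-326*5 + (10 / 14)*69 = -11065 / 7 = -1580.71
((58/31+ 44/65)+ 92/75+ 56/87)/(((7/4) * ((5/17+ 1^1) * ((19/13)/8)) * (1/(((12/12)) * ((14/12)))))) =9240112/741675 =12.46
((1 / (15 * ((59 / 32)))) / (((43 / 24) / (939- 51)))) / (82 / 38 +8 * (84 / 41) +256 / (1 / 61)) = 59029504 / 51498195135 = 0.00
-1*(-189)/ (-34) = -189/ 34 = -5.56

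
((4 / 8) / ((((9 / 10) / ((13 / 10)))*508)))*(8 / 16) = 13 / 18288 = 0.00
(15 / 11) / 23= 15 / 253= 0.06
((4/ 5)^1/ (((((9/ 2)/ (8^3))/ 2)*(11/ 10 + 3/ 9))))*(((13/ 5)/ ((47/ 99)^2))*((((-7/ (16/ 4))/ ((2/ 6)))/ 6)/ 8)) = -76108032/ 474935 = -160.25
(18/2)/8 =9/8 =1.12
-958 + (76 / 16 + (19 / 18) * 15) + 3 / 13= -146201 / 156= -937.19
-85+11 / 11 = -84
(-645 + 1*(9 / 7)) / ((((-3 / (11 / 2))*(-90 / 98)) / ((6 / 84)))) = -8261 / 90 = -91.79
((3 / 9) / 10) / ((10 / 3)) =1 / 100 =0.01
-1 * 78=-78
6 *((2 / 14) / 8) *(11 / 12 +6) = 83 / 112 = 0.74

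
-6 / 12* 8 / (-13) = 4 / 13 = 0.31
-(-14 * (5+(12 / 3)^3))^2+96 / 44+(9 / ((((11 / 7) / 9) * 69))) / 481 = -113558287407 / 121693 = -933153.82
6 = 6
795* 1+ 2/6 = 2386/3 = 795.33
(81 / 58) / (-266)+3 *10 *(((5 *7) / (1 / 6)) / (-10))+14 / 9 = -87261497 / 138852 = -628.45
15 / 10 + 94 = 191 / 2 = 95.50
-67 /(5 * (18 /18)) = -67 /5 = -13.40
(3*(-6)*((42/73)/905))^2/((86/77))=22004136/187677121675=0.00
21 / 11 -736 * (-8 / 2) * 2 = 64789 / 11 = 5889.91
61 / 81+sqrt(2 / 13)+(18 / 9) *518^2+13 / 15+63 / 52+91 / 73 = sqrt(26) / 13+825038171471 / 1537380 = 536652.47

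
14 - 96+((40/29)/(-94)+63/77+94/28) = -16338635/209902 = -77.84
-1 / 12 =-0.08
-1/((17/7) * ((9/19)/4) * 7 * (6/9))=-38/51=-0.75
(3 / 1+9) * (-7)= -84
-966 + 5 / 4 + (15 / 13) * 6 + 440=-26927 / 52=-517.83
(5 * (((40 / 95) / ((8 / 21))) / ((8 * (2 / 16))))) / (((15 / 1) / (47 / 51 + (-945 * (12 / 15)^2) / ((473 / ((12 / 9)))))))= -661339 / 2291685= -0.29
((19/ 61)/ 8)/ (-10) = -19/ 4880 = -0.00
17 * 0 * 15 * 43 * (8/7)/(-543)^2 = 0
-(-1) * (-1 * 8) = -8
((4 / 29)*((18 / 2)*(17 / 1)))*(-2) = -1224 / 29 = -42.21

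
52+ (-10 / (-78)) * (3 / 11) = 7441 / 143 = 52.03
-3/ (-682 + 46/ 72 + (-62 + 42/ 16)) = 216/ 53333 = 0.00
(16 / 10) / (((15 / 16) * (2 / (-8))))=-512 / 75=-6.83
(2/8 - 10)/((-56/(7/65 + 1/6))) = 107/2240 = 0.05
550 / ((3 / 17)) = 9350 / 3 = 3116.67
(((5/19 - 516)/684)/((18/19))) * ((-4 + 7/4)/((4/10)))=48995/10944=4.48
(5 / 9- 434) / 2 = -3901 / 18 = -216.72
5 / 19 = 0.26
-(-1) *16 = 16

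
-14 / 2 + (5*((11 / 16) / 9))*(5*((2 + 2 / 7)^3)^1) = 48791 / 3087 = 15.81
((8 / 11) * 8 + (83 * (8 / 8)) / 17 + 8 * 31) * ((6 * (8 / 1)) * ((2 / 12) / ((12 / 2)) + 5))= 35024948 / 561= 62433.06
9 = 9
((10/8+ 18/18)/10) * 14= 63/20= 3.15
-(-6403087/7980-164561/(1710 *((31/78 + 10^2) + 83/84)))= 709743573887/883489740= 803.34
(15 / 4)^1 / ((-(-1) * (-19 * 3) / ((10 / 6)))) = -25 / 228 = -0.11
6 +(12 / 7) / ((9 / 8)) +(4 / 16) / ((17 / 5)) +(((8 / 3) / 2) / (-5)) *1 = 7.33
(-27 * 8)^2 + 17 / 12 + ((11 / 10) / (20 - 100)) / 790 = 88462461967 / 1896000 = 46657.42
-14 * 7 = -98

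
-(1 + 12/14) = -13/7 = -1.86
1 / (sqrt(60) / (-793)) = -793 *sqrt(15) / 30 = -102.38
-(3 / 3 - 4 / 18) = -7 / 9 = -0.78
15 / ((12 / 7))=8.75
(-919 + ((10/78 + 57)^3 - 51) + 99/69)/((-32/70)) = -8856853135655/21829392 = -405730.64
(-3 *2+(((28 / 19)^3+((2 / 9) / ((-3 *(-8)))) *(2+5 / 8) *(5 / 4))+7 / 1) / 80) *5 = -3711912895 / 126425088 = -29.36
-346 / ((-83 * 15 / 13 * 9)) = 4498 / 11205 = 0.40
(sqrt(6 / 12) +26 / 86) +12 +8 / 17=sqrt(2) / 2 +9337 / 731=13.48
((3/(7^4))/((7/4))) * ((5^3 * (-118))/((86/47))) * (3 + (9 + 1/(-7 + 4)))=-6932500/103243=-67.15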